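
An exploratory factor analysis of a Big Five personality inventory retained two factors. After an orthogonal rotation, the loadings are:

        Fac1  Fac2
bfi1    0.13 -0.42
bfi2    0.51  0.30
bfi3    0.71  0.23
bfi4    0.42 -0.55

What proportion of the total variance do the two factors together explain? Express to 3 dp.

0.395

Communalities: 0.1933, 0.3501, 0.5570, 0.4789; Σh² = 1.5793.
Total variance with 4 standardized items is 4, so the solution explains 1.5793/4 = 0.3948.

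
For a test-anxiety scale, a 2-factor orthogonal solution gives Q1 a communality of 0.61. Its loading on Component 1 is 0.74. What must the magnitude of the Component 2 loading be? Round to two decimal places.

Under orthogonal rotation h² = Σλ², so λ_Component 2² = h² − (0.5476) = 0.61 − 0.5476 = 0.0624.
|λ| = √0.0624 = 0.2498.

0.25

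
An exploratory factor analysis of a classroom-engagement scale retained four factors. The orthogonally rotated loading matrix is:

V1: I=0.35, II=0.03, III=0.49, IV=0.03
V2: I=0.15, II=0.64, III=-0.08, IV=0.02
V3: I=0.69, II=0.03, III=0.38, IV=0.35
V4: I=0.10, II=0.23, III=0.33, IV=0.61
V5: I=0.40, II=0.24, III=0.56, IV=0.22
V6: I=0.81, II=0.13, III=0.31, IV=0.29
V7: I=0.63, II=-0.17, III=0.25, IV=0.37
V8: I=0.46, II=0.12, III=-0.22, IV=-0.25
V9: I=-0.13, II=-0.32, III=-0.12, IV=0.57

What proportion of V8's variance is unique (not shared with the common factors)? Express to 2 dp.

h² = 0.46² + 0.12² + (-0.22)² + (-0.25)² = 0.2116 + 0.0144 + 0.0484 + 0.0625 = 0.3369
Uniqueness u² = 1 − h² = 1 − 0.3369 = 0.6631

0.66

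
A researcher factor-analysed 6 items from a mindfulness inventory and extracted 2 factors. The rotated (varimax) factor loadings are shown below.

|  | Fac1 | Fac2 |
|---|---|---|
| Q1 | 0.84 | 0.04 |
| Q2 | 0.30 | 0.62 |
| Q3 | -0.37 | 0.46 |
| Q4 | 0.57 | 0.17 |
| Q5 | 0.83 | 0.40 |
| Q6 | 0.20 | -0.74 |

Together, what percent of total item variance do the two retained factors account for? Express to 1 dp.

55.3%

SS loadings by factor: 1.9863, 1.3341; total = 3.3204.
Total variance with 6 standardized items is 6, so the solution explains 3.3204/6 = 0.5534 = 55.34%.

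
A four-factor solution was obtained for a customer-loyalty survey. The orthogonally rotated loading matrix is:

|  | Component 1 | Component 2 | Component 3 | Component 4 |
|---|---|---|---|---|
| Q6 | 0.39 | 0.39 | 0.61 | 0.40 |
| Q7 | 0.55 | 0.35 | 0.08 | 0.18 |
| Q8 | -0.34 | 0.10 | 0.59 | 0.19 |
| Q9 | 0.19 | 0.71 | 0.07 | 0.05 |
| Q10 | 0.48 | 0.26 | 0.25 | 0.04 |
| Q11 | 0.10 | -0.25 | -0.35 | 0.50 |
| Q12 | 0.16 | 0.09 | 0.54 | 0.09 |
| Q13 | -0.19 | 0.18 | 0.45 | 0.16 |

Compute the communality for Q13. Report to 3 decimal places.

h² = (-0.19)² + 0.18² + 0.45² + 0.16² = 0.0361 + 0.0324 + 0.2025 + 0.0256 = 0.2966

0.297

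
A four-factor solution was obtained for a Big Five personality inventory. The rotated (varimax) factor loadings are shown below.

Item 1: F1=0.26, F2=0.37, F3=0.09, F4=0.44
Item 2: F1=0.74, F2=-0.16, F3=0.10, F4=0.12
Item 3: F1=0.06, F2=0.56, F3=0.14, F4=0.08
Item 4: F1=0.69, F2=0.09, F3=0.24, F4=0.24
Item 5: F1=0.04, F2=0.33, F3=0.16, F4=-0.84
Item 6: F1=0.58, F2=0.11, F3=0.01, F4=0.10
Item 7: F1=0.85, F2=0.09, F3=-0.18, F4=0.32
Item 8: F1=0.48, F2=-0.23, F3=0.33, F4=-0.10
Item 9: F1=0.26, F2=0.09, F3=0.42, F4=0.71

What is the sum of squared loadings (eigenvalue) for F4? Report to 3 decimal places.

SS loadings for F4 = 0.44² + 0.12² + 0.08² + 0.24² + (-0.84)² + 0.10² + 0.32² + (-0.10)² + 0.71² = 0.1936 + 0.0144 + 0.0064 + 0.0576 + 0.7056 + 0.0100 + 0.1024 + 0.0100 + 0.5041 = 1.6041

1.604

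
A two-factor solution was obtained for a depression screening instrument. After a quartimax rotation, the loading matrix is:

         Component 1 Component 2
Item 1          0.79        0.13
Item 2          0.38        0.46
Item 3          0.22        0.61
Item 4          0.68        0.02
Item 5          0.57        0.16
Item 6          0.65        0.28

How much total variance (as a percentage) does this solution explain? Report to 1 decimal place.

SS loadings by factor: 2.0267, 0.7050; total = 2.7317.
Total variance with 6 standardized items is 6, so the solution explains 2.7317/6 = 0.4553 = 45.53%.

45.5%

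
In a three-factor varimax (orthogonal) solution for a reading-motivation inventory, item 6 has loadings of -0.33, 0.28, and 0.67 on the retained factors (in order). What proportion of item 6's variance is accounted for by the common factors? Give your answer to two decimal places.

h² = (-0.33)² + 0.28² + 0.67² = 0.1089 + 0.0784 + 0.4489 = 0.6362

0.64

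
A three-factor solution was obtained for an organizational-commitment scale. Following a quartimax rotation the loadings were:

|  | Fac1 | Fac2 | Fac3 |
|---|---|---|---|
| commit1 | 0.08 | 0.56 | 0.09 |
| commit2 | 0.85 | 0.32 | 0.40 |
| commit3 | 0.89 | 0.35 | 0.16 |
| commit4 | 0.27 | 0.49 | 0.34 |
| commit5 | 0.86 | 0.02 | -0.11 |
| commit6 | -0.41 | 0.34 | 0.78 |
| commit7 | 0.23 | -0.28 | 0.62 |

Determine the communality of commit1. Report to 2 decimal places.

h² = 0.08² + 0.56² + 0.09² = 0.0064 + 0.3136 + 0.0081 = 0.3281

0.33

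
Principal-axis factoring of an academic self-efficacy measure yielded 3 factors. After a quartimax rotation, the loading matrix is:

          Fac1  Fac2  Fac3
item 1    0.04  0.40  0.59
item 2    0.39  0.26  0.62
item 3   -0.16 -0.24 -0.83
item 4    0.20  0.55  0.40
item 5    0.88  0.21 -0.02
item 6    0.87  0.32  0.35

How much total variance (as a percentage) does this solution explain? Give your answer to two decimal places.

69.82%

SS loadings by factor: 1.7506, 0.7342, 1.7043; total = 4.1891.
Total variance with 6 standardized items is 6, so the solution explains 4.1891/6 = 0.6982 = 69.82%.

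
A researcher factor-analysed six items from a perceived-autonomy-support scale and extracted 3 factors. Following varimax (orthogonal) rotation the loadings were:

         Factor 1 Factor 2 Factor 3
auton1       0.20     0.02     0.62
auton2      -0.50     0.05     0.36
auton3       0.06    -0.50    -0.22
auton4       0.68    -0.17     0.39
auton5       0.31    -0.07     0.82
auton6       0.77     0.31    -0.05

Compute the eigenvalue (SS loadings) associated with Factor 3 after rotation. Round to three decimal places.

1.389

SS loadings for Factor 3 = 0.62² + 0.36² + (-0.22)² + 0.39² + 0.82² + (-0.05)² = 0.3844 + 0.1296 + 0.0484 + 0.1521 + 0.6724 + 0.0025 = 1.3894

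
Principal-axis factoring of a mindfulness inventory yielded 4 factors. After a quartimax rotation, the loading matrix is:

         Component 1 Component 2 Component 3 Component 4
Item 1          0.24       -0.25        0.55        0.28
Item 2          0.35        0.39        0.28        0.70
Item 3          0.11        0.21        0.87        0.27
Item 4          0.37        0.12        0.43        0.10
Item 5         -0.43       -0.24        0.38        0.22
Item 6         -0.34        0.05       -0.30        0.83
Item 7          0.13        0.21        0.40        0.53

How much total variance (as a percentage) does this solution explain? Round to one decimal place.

Communalities: 0.5010, 0.8430, 0.8860, 0.3462, 0.4353, 0.8970, 0.5019; Σh² = 4.4104.
Total variance with 7 standardized items is 7, so the solution explains 4.4104/7 = 0.6301 = 63.01%.

63.0%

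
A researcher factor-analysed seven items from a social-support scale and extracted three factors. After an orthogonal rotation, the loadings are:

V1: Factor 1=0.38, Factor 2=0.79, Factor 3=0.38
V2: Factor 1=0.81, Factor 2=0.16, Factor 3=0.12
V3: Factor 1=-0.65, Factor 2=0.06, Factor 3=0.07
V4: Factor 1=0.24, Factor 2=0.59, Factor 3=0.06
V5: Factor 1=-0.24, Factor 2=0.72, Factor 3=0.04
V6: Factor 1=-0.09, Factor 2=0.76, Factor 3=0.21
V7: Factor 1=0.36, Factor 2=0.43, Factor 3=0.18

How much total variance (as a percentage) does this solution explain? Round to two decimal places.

Communalities: 0.9129, 0.6961, 0.4310, 0.4093, 0.5776, 0.6298, 0.3469; Σh² = 4.0036.
Total variance with 7 standardized items is 7, so the solution explains 4.0036/7 = 0.5719 = 57.19%.

57.19%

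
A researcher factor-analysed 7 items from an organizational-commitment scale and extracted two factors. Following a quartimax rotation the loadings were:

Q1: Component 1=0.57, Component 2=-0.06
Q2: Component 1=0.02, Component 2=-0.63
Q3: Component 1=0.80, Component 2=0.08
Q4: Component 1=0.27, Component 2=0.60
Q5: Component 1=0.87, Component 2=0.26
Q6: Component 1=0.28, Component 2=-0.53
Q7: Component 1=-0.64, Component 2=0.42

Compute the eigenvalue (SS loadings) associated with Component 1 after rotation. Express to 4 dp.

2.2831

SS loadings for Component 1 = 0.57² + 0.02² + 0.80² + 0.27² + 0.87² + 0.28² + (-0.64)² = 0.3249 + 0.0004 + 0.6400 + 0.0729 + 0.7569 + 0.0784 + 0.4096 = 2.2831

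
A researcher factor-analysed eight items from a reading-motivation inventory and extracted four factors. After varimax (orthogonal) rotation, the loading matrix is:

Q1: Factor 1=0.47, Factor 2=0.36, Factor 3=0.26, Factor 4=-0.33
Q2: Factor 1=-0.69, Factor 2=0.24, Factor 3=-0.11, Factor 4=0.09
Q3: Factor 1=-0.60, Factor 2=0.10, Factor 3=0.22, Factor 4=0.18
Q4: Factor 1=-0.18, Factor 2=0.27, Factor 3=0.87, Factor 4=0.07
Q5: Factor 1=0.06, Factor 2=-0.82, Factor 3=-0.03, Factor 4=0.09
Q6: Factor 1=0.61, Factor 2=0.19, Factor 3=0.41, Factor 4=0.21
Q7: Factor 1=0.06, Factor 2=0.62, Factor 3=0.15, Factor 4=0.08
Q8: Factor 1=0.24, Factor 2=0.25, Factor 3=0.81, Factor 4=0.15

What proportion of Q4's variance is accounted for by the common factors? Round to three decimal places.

0.867

h² = (-0.18)² + 0.27² + 0.87² + 0.07² = 0.0324 + 0.0729 + 0.7569 + 0.0049 = 0.8671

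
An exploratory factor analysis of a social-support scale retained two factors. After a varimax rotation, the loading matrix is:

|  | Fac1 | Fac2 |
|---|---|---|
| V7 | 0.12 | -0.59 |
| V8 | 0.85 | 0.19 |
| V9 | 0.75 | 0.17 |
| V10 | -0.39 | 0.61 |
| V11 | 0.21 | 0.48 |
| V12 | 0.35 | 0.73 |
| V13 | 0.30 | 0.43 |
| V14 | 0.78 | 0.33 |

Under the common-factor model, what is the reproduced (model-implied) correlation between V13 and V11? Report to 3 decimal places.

r̂ = Σ λ_i·λ_j across factors = (0.30)(0.21) + (0.43)(0.48)
  = +0.0630 +0.2064 = 0.2694

0.269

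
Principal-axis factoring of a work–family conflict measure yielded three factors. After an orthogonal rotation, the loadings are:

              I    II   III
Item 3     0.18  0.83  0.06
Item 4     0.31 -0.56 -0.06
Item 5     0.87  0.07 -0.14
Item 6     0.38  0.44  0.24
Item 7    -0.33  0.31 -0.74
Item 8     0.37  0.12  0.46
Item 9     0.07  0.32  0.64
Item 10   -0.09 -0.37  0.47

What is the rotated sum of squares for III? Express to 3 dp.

SS loadings for III = 0.06² + (-0.06)² + (-0.14)² + 0.24² + (-0.74)² + 0.46² + 0.64² + 0.47² = 0.0036 + 0.0036 + 0.0196 + 0.0576 + 0.5476 + 0.2116 + 0.4096 + 0.2209 = 1.4741

1.474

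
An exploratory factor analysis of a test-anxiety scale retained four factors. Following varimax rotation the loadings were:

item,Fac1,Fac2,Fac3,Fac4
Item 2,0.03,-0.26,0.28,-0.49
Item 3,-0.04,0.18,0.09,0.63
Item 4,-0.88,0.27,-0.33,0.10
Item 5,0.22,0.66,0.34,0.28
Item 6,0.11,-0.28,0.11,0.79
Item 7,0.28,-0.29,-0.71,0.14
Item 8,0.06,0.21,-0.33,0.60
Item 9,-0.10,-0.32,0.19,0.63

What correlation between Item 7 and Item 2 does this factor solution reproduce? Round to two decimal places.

r̂ = Σ λ_i·λ_j across factors = (0.28)(0.03) + (-0.29)(-0.26) + (-0.71)(0.28) + (0.14)(-0.49)
  = +0.0084 +0.0754 -0.1988 -0.0686 = -0.1836

-0.18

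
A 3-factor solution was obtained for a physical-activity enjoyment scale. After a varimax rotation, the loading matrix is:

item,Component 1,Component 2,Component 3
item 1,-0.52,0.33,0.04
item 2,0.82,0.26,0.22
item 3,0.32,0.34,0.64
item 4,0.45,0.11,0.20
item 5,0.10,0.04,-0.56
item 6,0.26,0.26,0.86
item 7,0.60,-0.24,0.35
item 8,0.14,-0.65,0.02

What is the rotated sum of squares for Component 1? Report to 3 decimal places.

1.705

SS loadings for Component 1 = (-0.52)² + 0.82² + 0.32² + 0.45² + 0.10² + 0.26² + 0.60² + 0.14² = 0.2704 + 0.6724 + 0.1024 + 0.2025 + 0.0100 + 0.0676 + 0.3600 + 0.0196 = 1.7049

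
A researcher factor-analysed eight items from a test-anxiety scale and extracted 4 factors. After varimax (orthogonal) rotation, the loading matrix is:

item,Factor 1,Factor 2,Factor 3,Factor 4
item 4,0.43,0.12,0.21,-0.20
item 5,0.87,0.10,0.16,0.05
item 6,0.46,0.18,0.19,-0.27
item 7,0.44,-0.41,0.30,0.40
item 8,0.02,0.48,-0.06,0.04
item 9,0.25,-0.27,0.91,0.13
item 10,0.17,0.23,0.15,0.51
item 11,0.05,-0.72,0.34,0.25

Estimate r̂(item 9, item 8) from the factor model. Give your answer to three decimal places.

r̂ = Σ λ_i·λ_j across factors = (0.25)(0.02) + (-0.27)(0.48) + (0.91)(-0.06) + (0.13)(0.04)
  = +0.0050 -0.1296 -0.0546 +0.0052 = -0.1740

-0.174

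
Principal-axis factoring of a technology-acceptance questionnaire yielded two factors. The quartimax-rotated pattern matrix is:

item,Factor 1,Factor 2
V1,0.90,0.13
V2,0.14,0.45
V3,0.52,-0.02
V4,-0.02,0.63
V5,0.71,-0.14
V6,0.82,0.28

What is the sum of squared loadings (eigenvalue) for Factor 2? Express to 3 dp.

0.715

SS loadings for Factor 2 = 0.13² + 0.45² + (-0.02)² + 0.63² + (-0.14)² + 0.28² = 0.0169 + 0.2025 + 0.0004 + 0.3969 + 0.0196 + 0.0784 = 0.7147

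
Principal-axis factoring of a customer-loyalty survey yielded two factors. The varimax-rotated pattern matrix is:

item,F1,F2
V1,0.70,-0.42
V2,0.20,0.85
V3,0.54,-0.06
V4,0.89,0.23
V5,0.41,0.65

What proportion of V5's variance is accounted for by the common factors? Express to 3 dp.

h² = 0.41² + 0.65² = 0.1681 + 0.4225 = 0.5906

0.591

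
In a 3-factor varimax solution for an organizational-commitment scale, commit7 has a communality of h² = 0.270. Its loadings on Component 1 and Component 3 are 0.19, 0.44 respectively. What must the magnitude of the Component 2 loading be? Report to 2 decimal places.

Under orthogonal rotation h² = Σλ², so λ_Component 2² = h² − (0.2297) = 0.270 − 0.2297 = 0.0403.
|λ| = √0.0403 = 0.2007.

0.20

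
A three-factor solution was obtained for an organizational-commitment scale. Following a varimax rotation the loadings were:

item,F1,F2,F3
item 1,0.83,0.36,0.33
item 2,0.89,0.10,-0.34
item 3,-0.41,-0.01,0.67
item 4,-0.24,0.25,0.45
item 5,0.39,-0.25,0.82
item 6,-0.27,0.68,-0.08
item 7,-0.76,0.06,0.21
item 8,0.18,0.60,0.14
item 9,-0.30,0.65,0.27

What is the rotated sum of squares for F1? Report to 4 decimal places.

SS loadings for F1 = 0.83² + 0.89² + (-0.41)² + (-0.24)² + 0.39² + (-0.27)² + (-0.76)² + 0.18² + (-0.30)² = 0.6889 + 0.7921 + 0.1681 + 0.0576 + 0.1521 + 0.0729 + 0.5776 + 0.0324 + 0.0900 = 2.6317

2.6317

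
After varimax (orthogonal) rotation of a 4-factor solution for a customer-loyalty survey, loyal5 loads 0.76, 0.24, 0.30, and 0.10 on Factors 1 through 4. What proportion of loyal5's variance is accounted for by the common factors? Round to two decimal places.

0.74

h² = 0.76² + 0.24² + 0.30² + 0.10² = 0.5776 + 0.0576 + 0.0900 + 0.0100 = 0.7352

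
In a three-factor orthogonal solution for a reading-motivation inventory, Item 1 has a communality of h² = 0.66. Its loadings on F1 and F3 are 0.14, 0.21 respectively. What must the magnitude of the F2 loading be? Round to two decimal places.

Under orthogonal rotation h² = Σλ², so λ_F2² = h² − (0.0637) = 0.66 − 0.0637 = 0.5963.
|λ| = √0.5963 = 0.7722.

0.77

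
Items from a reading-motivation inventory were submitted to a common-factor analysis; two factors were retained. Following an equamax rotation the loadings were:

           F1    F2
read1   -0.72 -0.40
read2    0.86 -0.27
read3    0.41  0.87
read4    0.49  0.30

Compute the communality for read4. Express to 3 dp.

0.330

h² = 0.49² + 0.30² = 0.2401 + 0.0900 = 0.3301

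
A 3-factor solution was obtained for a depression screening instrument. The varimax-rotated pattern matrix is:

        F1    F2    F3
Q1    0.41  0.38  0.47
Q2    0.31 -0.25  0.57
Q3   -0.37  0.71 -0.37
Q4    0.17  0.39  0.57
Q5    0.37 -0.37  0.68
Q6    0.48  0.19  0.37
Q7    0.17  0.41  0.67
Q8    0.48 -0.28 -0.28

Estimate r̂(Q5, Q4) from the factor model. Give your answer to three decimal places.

0.306

r̂ = Σ λ_i·λ_j across factors = (0.37)(0.17) + (-0.37)(0.39) + (0.68)(0.57)
  = +0.0629 -0.1443 +0.3876 = 0.3062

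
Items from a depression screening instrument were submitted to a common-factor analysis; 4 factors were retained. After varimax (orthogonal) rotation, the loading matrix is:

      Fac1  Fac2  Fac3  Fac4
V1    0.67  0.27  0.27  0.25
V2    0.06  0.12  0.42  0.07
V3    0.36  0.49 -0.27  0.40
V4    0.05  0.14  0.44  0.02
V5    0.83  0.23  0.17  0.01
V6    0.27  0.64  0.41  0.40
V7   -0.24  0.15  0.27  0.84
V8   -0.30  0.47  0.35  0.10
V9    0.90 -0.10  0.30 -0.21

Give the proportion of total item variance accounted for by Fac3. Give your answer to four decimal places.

0.1109

SS loadings for Fac3 = 0.27² + 0.42² + (-0.27)² + 0.44² + 0.17² + 0.41² + 0.27² + 0.35² + 0.30² = 0.9982
Proportion of variance = 0.9982 / 9 = 0.1109.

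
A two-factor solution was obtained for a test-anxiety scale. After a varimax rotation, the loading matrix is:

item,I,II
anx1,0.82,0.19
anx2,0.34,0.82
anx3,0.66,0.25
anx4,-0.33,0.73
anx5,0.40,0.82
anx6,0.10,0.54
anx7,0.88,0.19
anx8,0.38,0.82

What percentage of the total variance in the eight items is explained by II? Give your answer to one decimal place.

SS loadings for II = 0.19² + 0.82² + 0.25² + 0.73² + 0.82² + 0.54² + 0.19² + 0.82² = 2.9764
With 8 standardized items, total variance = 8. Proportion = 2.9764/8 = 0.3720 → 37.20%.

37.2%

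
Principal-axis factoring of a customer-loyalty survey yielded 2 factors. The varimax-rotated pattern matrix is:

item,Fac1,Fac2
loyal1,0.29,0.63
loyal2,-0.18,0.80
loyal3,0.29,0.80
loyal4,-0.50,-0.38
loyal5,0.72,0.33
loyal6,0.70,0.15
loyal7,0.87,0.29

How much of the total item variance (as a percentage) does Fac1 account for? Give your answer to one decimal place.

31.7%

SS loadings for Fac1 = 0.29² + (-0.18)² + 0.29² + (-0.50)² + 0.72² + 0.70² + 0.87² = 2.2159
With 7 standardized items, total variance = 7. Proportion = 2.2159/7 = 0.3166 → 31.66%.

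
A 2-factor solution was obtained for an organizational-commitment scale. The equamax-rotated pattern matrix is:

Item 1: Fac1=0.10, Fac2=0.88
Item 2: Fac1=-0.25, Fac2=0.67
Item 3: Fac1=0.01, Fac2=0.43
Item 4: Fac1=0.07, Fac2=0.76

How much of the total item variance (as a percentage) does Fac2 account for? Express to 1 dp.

SS loadings for Fac2 = 0.88² + 0.67² + 0.43² + 0.76² = 1.9858
With 4 standardized items, total variance = 4. Proportion = 1.9858/4 = 0.4965 → 49.65%.

49.6%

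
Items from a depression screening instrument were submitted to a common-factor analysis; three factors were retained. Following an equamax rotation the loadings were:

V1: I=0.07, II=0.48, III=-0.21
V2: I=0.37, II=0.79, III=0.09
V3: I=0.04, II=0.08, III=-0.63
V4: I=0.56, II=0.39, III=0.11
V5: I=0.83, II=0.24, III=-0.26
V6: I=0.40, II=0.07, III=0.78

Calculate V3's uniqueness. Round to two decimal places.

0.60

h² = 0.04² + 0.08² + (-0.63)² = 0.0016 + 0.0064 + 0.3969 = 0.4049
Uniqueness u² = 1 − h² = 1 − 0.4049 = 0.5951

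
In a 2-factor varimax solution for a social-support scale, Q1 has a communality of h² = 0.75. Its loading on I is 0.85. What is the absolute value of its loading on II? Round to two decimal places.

Under orthogonal rotation h² = Σλ², so λ_II² = h² − (0.7225) = 0.75 − 0.7225 = 0.0275.
|λ| = √0.0275 = 0.1658.

0.17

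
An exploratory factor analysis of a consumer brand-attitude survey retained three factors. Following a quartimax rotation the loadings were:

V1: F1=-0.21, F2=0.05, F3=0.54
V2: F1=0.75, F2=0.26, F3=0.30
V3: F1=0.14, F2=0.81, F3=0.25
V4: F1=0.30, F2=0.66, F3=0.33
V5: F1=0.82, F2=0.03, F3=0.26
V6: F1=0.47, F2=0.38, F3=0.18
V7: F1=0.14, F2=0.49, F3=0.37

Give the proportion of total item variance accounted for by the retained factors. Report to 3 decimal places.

Communalities: 0.3382, 0.7201, 0.7382, 0.6345, 0.7409, 0.3977, 0.3966; Σh² = 3.9662.
Total variance with 7 standardized items is 7, so the solution explains 3.9662/7 = 0.5666.

0.567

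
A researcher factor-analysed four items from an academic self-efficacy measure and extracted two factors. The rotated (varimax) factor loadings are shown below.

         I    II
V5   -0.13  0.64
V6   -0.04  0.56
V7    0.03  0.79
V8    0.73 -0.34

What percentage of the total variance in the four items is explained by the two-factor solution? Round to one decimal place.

50.4%

SS loadings by factor: 0.5523, 1.4629; total = 2.0152.
Total variance with 4 standardized items is 4, so the solution explains 2.0152/4 = 0.5038 = 50.38%.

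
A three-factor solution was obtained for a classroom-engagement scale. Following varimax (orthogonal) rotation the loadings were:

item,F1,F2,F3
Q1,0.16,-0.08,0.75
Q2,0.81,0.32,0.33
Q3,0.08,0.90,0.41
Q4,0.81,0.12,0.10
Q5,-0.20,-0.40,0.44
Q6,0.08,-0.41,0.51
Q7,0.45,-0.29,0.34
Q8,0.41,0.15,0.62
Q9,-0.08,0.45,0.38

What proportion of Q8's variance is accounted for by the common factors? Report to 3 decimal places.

0.575

h² = 0.41² + 0.15² + 0.62² = 0.1681 + 0.0225 + 0.3844 = 0.5750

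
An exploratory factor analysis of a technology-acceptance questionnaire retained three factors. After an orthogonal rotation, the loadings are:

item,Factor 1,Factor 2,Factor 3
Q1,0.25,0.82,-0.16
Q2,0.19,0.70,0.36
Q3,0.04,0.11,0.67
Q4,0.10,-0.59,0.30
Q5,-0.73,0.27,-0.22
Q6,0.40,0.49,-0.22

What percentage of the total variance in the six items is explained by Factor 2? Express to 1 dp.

30.6%

SS loadings for Factor 2 = 0.82² + 0.70² + 0.11² + (-0.59)² + 0.27² + 0.49² = 1.8356
With 6 standardized items, total variance = 6. Proportion = 1.8356/6 = 0.3059 → 30.59%.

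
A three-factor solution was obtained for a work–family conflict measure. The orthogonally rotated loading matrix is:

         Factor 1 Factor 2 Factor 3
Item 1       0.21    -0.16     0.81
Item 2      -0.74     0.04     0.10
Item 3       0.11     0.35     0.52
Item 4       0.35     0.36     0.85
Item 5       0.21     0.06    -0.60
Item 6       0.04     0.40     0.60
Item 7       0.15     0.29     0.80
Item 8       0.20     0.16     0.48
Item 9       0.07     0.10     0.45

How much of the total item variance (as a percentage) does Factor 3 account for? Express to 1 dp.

38.4%

SS loadings for Factor 3 = 0.81² + 0.10² + 0.52² + 0.85² + (-0.60)² + 0.60² + 0.80² + 0.48² + 0.45² = 3.4519
With 9 standardized items, total variance = 9. Proportion = 3.4519/9 = 0.3835 → 38.35%.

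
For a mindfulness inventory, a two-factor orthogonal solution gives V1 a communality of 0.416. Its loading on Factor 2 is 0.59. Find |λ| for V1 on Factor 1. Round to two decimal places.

Under orthogonal rotation h² = Σλ², so λ_Factor 1² = h² − (0.3481) = 0.416 − 0.3481 = 0.0679.
|λ| = √0.0679 = 0.2606.

0.26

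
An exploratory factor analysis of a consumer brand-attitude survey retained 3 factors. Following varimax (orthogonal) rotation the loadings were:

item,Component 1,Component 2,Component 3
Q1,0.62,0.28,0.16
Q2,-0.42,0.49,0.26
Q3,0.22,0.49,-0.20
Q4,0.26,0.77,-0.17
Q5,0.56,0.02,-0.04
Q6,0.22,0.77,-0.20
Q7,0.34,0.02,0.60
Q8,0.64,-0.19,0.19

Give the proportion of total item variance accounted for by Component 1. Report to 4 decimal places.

0.1955

SS loadings for Component 1 = 0.62² + (-0.42)² + 0.22² + 0.26² + 0.56² + 0.22² + 0.34² + 0.64² = 1.5640
Proportion of variance = 1.5640 / 8 = 0.1955.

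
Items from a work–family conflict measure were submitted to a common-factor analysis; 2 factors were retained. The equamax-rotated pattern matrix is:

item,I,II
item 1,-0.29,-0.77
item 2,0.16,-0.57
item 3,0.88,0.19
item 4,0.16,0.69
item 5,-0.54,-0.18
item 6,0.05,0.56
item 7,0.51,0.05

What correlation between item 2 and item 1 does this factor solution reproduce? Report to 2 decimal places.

0.39

r̂ = Σ λ_i·λ_j across factors = (0.16)(-0.29) + (-0.57)(-0.77)
  = -0.0464 +0.4389 = 0.3925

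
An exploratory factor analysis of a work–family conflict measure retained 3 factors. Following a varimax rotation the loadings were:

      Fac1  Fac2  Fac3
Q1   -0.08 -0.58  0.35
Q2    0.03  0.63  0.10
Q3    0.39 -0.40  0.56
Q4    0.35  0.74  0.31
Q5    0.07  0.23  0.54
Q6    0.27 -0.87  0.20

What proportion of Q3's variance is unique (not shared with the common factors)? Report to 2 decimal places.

h² = 0.39² + (-0.40)² + 0.56² = 0.1521 + 0.1600 + 0.3136 = 0.6257
Uniqueness u² = 1 − h² = 1 − 0.6257 = 0.3743

0.37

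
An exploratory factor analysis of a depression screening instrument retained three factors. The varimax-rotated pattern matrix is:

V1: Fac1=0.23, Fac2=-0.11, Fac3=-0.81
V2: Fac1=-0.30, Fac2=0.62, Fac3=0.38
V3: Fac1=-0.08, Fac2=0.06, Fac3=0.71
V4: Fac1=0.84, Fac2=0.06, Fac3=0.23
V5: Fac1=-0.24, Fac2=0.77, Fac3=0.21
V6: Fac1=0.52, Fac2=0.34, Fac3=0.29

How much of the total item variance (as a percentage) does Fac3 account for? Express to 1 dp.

SS loadings for Fac3 = (-0.81)² + 0.38² + 0.71² + 0.23² + 0.21² + 0.29² = 1.4857
With 6 standardized items, total variance = 6. Proportion = 1.4857/6 = 0.2476 → 24.76%.

24.8%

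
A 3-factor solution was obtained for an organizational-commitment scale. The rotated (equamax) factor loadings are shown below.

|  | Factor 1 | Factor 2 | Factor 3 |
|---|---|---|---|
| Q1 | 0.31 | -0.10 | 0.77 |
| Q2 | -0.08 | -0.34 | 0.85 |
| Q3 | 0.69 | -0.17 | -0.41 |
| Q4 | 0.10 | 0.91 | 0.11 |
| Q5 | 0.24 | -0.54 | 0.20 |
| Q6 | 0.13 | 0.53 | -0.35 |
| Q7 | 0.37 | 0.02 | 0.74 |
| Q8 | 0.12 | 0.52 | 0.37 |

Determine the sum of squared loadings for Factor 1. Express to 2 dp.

SS loadings for Factor 1 = 0.31² + (-0.08)² + 0.69² + 0.10² + 0.24² + 0.13² + 0.37² + 0.12² = 0.0961 + 0.0064 + 0.4761 + 0.0100 + 0.0576 + 0.0169 + 0.1369 + 0.0144 = 0.8144

0.81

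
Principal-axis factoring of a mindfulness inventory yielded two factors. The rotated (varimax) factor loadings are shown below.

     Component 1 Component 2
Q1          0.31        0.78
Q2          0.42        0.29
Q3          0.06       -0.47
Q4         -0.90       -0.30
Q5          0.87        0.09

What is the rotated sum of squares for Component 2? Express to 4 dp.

SS loadings for Component 2 = 0.78² + 0.29² + (-0.47)² + (-0.30)² + 0.09² = 0.6084 + 0.0841 + 0.2209 + 0.0900 + 0.0081 = 1.0115

1.0115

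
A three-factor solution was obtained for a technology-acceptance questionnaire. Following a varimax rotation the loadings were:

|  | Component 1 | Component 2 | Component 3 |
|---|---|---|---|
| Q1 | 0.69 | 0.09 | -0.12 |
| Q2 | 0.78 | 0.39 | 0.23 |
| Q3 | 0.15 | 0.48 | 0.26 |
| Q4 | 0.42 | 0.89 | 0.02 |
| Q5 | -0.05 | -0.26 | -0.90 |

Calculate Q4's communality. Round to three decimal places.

0.969

h² = 0.42² + 0.89² + 0.02² = 0.1764 + 0.7921 + 0.0004 = 0.9689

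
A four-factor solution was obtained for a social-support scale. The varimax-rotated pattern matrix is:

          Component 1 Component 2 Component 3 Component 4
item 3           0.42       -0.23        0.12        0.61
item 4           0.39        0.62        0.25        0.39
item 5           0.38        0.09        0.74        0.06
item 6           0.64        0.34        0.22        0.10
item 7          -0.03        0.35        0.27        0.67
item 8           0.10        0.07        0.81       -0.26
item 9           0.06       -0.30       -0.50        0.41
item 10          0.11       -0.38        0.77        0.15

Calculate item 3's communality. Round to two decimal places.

h² = 0.42² + (-0.23)² + 0.12² + 0.61² = 0.1764 + 0.0529 + 0.0144 + 0.3721 = 0.6158

0.62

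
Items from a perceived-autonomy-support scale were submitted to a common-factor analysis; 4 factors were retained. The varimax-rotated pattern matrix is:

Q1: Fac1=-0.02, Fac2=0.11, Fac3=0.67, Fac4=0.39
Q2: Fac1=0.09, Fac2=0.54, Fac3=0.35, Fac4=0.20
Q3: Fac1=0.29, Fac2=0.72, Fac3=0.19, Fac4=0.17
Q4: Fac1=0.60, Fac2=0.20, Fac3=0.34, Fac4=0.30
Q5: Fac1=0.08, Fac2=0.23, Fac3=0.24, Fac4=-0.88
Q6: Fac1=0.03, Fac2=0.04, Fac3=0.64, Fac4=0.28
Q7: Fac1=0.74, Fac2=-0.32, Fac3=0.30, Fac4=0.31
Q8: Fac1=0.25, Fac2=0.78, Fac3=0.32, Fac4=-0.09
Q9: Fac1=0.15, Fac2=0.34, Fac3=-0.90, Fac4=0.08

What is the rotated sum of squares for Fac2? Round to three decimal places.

SS loadings for Fac2 = 0.11² + 0.54² + 0.72² + 0.20² + 0.23² + 0.04² + (-0.32)² + 0.78² + 0.34² = 0.0121 + 0.2916 + 0.5184 + 0.0400 + 0.0529 + 0.0016 + 0.1024 + 0.6084 + 0.1156 = 1.7430

1.743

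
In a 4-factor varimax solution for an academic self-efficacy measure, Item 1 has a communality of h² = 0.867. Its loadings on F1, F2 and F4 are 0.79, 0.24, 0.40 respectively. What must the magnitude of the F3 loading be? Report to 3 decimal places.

0.159

Under orthogonal rotation h² = Σλ², so λ_F3² = h² − (0.8417) = 0.867 − 0.8417 = 0.0253.
|λ| = √0.0253 = 0.1591.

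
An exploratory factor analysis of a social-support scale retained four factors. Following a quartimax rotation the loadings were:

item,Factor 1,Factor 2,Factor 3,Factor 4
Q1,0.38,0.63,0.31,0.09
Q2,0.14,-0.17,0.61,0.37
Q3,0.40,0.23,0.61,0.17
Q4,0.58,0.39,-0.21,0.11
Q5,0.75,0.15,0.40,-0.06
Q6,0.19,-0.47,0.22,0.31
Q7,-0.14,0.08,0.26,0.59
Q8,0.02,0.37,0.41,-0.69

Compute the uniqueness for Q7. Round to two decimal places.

h² = (-0.14)² + 0.08² + 0.26² + 0.59² = 0.0196 + 0.0064 + 0.0676 + 0.3481 = 0.4417
Uniqueness u² = 1 − h² = 1 − 0.4417 = 0.5583

0.56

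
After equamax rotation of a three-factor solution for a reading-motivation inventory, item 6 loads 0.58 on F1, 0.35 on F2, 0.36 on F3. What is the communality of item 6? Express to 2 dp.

h² = 0.58² + 0.35² + 0.36² = 0.3364 + 0.1225 + 0.1296 = 0.5885

0.59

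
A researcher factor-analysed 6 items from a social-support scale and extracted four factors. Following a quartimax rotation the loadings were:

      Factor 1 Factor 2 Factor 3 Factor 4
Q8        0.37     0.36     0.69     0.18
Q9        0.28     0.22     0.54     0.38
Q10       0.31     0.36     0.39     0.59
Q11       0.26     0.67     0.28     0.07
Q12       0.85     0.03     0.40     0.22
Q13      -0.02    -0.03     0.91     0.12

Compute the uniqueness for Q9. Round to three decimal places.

h² = 0.28² + 0.22² + 0.54² + 0.38² = 0.0784 + 0.0484 + 0.2916 + 0.1444 = 0.5628
Uniqueness u² = 1 − h² = 1 − 0.5628 = 0.4372

0.437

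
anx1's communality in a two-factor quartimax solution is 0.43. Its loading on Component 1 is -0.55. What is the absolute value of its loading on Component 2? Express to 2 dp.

Under orthogonal rotation h² = Σλ², so λ_Component 2² = h² − (0.3025) = 0.43 − 0.3025 = 0.1275.
|λ| = √0.1275 = 0.3571.

0.36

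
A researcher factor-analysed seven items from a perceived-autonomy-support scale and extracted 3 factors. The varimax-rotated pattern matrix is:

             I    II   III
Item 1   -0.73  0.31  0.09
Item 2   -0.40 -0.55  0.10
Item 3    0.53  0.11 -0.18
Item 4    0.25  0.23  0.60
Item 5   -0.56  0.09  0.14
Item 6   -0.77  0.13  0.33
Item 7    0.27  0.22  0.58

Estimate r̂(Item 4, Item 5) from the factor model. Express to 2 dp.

-0.04

r̂ = Σ λ_i·λ_j across factors = (0.25)(-0.56) + (0.23)(0.09) + (0.60)(0.14)
  = -0.1400 +0.0207 +0.0840 = -0.0353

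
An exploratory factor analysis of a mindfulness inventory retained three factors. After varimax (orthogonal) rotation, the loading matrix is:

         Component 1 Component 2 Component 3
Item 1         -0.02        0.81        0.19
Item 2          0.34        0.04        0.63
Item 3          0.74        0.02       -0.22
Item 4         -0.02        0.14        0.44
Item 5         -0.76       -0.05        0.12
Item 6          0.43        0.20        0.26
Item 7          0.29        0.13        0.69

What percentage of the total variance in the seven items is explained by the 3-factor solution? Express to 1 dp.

SS loadings by factor: 1.5106, 0.7371, 1.2331; total = 3.4808.
Total variance with 7 standardized items is 7, so the solution explains 3.4808/7 = 0.4973 = 49.73%.

49.7%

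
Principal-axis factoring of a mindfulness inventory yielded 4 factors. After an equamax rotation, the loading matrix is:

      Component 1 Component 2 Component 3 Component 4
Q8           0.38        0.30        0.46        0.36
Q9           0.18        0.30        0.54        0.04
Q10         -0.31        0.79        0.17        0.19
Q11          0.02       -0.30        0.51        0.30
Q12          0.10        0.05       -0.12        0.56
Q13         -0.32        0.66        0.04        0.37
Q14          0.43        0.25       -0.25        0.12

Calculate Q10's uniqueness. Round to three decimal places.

h² = (-0.31)² + 0.79² + 0.17² + 0.19² = 0.0961 + 0.6241 + 0.0289 + 0.0361 = 0.7852
Uniqueness u² = 1 − h² = 1 − 0.7852 = 0.2148

0.215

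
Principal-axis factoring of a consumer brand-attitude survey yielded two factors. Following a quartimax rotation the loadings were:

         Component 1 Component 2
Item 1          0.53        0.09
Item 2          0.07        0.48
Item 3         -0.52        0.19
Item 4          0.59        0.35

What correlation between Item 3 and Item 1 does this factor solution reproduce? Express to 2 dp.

r̂ = Σ λ_i·λ_j across factors = (-0.52)(0.53) + (0.19)(0.09)
  = -0.2756 +0.0171 = -0.2585

-0.26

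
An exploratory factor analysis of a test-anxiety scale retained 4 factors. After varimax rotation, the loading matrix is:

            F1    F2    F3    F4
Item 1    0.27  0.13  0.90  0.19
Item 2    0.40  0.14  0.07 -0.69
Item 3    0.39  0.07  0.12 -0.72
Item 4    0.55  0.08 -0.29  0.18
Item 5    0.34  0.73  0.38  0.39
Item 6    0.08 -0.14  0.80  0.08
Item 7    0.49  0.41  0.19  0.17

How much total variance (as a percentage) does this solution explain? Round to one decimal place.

68.6%

SS loadings by factor: 1.0496, 0.7684, 1.7339, 1.2504; total = 4.8023.
Total variance with 7 standardized items is 7, so the solution explains 4.8023/7 = 0.6860 = 68.60%.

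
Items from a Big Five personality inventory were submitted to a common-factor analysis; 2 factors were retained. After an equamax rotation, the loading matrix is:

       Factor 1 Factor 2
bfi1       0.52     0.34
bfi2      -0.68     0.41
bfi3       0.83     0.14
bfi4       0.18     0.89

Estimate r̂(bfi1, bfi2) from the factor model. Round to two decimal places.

r̂ = Σ λ_i·λ_j across factors = (0.52)(-0.68) + (0.34)(0.41)
  = -0.3536 +0.1394 = -0.2142

-0.21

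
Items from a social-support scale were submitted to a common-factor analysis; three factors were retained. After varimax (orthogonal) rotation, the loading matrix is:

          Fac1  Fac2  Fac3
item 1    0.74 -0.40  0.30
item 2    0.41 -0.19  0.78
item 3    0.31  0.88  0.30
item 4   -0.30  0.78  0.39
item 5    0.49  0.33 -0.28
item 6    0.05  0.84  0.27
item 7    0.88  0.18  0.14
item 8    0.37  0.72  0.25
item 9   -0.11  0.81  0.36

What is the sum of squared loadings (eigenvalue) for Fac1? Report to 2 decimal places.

SS loadings for Fac1 = 0.74² + 0.41² + 0.31² + (-0.30)² + 0.49² + 0.05² + 0.88² + 0.37² + (-0.11)² = 0.5476 + 0.1681 + 0.0961 + 0.0900 + 0.2401 + 0.0025 + 0.7744 + 0.1369 + 0.0121 = 2.0678

2.07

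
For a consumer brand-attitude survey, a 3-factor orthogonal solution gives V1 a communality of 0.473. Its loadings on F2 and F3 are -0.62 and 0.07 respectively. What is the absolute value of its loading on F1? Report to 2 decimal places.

0.29

Under orthogonal rotation h² = Σλ², so λ_F1² = h² − (0.3893) = 0.473 − 0.3893 = 0.0837.
|λ| = √0.0837 = 0.2893.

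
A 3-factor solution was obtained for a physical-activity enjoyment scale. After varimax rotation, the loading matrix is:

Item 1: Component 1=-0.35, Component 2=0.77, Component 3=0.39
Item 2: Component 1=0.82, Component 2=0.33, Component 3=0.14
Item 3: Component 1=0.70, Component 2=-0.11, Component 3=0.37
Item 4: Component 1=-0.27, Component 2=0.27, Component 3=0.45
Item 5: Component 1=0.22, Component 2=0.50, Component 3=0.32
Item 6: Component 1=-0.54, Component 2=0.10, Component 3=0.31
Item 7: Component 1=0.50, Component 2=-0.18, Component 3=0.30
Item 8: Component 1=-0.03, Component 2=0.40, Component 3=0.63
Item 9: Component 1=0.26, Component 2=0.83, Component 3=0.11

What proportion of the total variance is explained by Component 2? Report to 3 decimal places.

SS loadings for Component 2 = 0.77² + 0.33² + (-0.11)² + 0.27² + 0.50² + 0.10² + (-0.18)² + 0.40² + 0.83² = 1.9281
Proportion of variance = 1.9281 / 9 = 0.2142.

0.214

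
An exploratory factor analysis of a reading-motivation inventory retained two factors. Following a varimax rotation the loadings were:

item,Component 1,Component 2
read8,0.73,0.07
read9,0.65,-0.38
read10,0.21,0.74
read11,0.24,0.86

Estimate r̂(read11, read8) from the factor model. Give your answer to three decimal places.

r̂ = Σ λ_i·λ_j across factors = (0.24)(0.73) + (0.86)(0.07)
  = +0.1752 +0.0602 = 0.2354

0.235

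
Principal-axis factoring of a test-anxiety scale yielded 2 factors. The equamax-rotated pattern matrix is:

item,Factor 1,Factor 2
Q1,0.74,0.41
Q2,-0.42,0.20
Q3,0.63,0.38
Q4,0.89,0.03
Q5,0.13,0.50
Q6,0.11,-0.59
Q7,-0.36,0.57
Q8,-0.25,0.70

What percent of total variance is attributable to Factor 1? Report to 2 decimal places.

26.68%

SS loadings for Factor 1 = 0.74² + (-0.42)² + 0.63² + 0.89² + 0.13² + 0.11² + (-0.36)² + (-0.25)² = 2.1341
With 8 standardized items, total variance = 8. Proportion = 2.1341/8 = 0.2668 → 26.68%.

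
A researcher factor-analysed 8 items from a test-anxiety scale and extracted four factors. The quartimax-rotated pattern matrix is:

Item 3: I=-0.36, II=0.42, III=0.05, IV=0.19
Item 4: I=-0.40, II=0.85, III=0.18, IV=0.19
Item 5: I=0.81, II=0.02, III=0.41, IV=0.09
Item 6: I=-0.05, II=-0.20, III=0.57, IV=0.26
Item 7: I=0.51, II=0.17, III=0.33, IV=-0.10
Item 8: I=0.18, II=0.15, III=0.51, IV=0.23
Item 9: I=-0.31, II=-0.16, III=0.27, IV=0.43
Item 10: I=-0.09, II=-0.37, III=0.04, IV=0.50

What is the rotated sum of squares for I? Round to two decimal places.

SS loadings for I = (-0.36)² + (-0.40)² + 0.81² + (-0.05)² + 0.51² + 0.18² + (-0.31)² + (-0.09)² = 0.1296 + 0.1600 + 0.6561 + 0.0025 + 0.2601 + 0.0324 + 0.0961 + 0.0081 = 1.3449

1.34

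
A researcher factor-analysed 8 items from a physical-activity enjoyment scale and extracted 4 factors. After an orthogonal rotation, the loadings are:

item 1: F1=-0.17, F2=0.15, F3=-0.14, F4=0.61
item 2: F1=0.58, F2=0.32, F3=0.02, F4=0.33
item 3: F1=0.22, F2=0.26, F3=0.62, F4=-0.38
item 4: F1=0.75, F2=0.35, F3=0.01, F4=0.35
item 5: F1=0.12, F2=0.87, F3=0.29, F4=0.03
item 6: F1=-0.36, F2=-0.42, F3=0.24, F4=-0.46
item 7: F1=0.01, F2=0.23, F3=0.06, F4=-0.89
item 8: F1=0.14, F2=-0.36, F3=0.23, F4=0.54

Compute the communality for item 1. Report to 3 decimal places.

0.443

h² = (-0.17)² + 0.15² + (-0.14)² + 0.61² = 0.0289 + 0.0225 + 0.0196 + 0.3721 = 0.4431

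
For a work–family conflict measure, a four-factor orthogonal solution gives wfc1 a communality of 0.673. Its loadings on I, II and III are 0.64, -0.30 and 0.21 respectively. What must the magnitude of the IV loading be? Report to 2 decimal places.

0.36

Under orthogonal rotation h² = Σλ², so λ_IV² = h² − (0.5437) = 0.673 − 0.5437 = 0.1293.
|λ| = √0.1293 = 0.3596.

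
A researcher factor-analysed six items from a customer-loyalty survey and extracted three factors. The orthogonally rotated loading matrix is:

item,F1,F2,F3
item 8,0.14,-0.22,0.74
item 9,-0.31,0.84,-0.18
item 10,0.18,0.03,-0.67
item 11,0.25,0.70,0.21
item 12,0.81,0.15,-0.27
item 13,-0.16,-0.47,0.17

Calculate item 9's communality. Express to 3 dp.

h² = (-0.31)² + 0.84² + (-0.18)² = 0.0961 + 0.7056 + 0.0324 = 0.8341

0.834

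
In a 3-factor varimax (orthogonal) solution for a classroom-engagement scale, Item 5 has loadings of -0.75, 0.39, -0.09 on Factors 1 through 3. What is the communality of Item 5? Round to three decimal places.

h² = (-0.75)² + 0.39² + (-0.09)² = 0.5625 + 0.1521 + 0.0081 = 0.7227

0.723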